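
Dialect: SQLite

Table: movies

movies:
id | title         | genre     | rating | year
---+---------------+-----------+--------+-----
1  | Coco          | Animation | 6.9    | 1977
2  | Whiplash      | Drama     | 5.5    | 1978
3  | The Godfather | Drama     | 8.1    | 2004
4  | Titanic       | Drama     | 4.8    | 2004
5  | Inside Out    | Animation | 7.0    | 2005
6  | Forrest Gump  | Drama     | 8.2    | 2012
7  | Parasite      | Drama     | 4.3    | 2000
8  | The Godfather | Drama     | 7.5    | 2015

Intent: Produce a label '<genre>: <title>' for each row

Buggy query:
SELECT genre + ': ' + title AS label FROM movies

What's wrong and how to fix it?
Bug: SQLite uses || for string concatenation; + coerces text to numbers (yielding 0)

Fix: Use the || operator for string concatenation

Corrected query:
SELECT genre || ': ' || title AS label FROM movies

Result:
label                
---------------------
Animation: Coco      
Drama: Whiplash      
Drama: The Godfather 
Drama: Titanic       
Animation: Inside Out
Drama: Forrest Gump  
Drama: Parasite      
Drama: The Godfather 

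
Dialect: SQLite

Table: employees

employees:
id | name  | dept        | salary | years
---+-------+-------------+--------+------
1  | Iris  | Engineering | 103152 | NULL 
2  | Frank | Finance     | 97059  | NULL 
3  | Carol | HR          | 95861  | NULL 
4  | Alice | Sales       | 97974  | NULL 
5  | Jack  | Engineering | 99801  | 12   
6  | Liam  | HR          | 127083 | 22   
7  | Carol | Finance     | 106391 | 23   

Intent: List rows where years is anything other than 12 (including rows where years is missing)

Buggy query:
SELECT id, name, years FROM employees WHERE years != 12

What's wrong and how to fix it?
Bug: 'years != 12' is unknown when years is NULL, so NULL rows are silently excluded

Fix: Handle NULL separately with IS NULL alongside the inequality

Corrected query:
SELECT id, name, years FROM employees WHERE years != 12 OR years IS NULL

Result:
id | name  | years
---+-------+------
1  | Iris  | NULL 
2  | Frank | NULL 
3  | Carol | NULL 
4  | Alice | NULL 
6  | Liam  | 22   
7  | Carol | 23   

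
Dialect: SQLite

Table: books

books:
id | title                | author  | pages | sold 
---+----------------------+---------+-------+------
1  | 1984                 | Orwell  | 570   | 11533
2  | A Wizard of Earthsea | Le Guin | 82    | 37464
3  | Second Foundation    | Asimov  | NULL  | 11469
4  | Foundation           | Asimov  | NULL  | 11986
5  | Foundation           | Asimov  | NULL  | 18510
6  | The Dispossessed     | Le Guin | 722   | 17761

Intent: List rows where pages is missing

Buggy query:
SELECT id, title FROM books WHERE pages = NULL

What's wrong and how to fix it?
Bug: '= NULL' is always unknown in SQL three-valued logic, so no rows match

Fix: Use IS NULL to test for NULL

Corrected query:
SELECT id, title FROM books WHERE pages IS NULL

Result:
id | title            
---+------------------
3  | Second Foundation
4  | Foundation       
5  | Foundation       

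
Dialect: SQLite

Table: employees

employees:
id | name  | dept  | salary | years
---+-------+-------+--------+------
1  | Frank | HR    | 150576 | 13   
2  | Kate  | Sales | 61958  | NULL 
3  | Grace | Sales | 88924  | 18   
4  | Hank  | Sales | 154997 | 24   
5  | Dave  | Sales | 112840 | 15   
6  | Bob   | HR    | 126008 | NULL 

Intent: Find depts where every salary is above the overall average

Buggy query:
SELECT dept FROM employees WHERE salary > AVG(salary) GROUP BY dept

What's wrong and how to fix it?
Bug: WHERE evaluates per row before aggregation, so AVG() is unavailable

Fix: Compute the overall average in a scalar subquery and compare each group's MIN against it in HAVING

Corrected query:
SELECT dept FROM employees GROUP BY dept HAVING MIN(salary) > (SELECT AVG(salary) FROM employees)

Result:
dept
----
HR  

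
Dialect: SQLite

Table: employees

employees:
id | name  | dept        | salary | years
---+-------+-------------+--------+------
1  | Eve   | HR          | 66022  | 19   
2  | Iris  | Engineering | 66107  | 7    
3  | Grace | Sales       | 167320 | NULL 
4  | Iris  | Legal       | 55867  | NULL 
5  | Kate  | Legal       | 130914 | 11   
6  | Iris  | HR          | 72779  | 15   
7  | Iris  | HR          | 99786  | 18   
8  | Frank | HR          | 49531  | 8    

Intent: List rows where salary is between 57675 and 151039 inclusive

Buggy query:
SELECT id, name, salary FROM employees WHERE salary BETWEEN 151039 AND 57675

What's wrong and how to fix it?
Bug: The bounds are reversed; BETWEEN a AND b requires a <= b to match anything

Fix: Swap the bounds so the smaller value comes first

Corrected query:
SELECT id, name, salary FROM employees WHERE salary BETWEEN 57675 AND 151039

Result:
id | name | salary
---+------+-------
1  | Eve  | 66022 
2  | Iris | 66107 
5  | Kate | 130914
6  | Iris | 72779 
7  | Iris | 99786 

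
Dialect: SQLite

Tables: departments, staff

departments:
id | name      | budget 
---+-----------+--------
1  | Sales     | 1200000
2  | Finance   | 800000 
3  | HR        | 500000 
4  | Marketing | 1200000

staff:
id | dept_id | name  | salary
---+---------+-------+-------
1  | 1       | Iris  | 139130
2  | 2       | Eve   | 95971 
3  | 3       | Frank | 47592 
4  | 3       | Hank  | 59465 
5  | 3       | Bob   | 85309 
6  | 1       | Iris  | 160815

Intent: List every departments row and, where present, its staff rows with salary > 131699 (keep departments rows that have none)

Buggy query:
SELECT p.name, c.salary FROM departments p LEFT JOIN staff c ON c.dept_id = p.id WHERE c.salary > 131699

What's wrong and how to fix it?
Bug: Filtering c.salary in WHERE discards the NULL rows produced by LEFT JOIN, turning it into an inner join

Fix: Move the right-table condition into the ON clause so unmatched parents are kept

Corrected query:
SELECT p.name, c.salary FROM departments p LEFT JOIN staff c ON c.dept_id = p.id AND c.salary > 131699

Result:
name      | salary
----------+-------
Sales     | 139130
Sales     | 160815
Finance   | NULL  
HR        | NULL  
Marketing | NULL  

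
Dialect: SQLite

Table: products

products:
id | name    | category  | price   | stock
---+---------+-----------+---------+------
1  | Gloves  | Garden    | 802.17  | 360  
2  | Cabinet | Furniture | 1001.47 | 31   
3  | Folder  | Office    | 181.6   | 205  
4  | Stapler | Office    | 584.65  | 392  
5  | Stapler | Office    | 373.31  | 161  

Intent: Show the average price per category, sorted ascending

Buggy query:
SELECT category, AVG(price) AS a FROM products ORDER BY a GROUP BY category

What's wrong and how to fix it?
Bug: GROUP BY must precede ORDER BY

Fix: Move ORDER BY to the end, after GROUP BY

Corrected query:
SELECT category, AVG(price) AS a FROM products GROUP BY category ORDER BY a

Result:
category  | a         
----------+-----------
Office    | 379.853333
Garden    | 802.17    
Furniture | 1001.47   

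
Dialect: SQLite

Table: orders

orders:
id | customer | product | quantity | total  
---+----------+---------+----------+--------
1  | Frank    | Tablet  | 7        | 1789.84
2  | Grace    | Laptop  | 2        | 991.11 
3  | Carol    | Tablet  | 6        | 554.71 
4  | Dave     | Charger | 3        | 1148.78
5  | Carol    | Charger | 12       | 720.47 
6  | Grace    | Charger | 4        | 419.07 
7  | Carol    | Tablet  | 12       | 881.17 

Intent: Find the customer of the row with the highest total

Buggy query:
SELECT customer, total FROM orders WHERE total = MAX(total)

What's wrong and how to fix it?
Bug: WHERE is evaluated per row; an aggregate over the whole table isn't defined there

Fix: Use a subquery: WHERE total = (SELECT MAX(total) FROM orders)

Corrected query:
SELECT customer, total FROM orders WHERE total = (SELECT MAX(total) FROM orders)

Result:
customer | total  
---------+--------
Frank    | 1789.84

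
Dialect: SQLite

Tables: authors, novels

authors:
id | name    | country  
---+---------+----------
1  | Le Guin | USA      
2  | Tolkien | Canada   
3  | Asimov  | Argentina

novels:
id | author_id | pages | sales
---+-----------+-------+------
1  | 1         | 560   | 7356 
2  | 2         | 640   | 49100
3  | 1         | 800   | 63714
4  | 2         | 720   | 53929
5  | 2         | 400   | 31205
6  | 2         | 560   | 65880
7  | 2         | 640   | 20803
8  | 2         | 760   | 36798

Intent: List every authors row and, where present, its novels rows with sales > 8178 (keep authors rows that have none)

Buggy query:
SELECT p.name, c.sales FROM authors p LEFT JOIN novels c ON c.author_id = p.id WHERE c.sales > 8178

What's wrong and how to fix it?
Bug: A WHERE condition on the right-hand table after LEFT JOIN drops unmatched parents

Fix: Move the right-table condition into the ON clause so unmatched parents are kept

Corrected query:
SELECT p.name, c.sales FROM authors p LEFT JOIN novels c ON c.author_id = p.id AND c.sales > 8178

Result:
name    | sales
--------+------
Le Guin | 63714
Tolkien | 20803
Tolkien | 31205
Tolkien | 36798
Tolkien | 49100
Tolkien | 53929
Tolkien | 65880
Asimov  | NULL 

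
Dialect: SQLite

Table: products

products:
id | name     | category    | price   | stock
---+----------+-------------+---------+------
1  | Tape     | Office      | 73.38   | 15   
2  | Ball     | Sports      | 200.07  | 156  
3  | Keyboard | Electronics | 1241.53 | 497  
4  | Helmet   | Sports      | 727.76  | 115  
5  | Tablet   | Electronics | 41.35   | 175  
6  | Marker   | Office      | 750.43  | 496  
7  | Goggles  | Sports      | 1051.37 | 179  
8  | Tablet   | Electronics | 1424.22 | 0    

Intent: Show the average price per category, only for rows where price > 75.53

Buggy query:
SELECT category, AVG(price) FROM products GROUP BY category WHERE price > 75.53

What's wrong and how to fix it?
Bug: Row-level WHERE must come before GROUP BY in the clause order

Fix: Move the WHERE clause before GROUP BY

Corrected query:
SELECT category, AVG(price) FROM products WHERE price > 75.53 GROUP BY category

Result:
category    | AVG(price)
------------+-----------
Electronics | 1332.875  
Office      | 750.43    
Sports      | 659.733333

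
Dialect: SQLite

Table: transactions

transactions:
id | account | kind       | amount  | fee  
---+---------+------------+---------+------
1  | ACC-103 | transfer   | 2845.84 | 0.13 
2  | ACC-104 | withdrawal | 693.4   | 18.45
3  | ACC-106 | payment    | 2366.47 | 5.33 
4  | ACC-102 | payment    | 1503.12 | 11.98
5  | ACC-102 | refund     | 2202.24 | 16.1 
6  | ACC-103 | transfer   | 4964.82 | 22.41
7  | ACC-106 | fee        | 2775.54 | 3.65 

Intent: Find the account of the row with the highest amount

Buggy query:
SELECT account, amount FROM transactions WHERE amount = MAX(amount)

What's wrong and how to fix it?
Bug: MAX(amount) is an aggregate and cannot be used directly in WHERE

Fix: Wrap MAX in a scalar subquery so WHERE compares against a single value

Corrected query:
SELECT account, amount FROM transactions WHERE amount = (SELECT MAX(amount) FROM transactions)

Result:
account | amount 
--------+--------
ACC-103 | 4964.82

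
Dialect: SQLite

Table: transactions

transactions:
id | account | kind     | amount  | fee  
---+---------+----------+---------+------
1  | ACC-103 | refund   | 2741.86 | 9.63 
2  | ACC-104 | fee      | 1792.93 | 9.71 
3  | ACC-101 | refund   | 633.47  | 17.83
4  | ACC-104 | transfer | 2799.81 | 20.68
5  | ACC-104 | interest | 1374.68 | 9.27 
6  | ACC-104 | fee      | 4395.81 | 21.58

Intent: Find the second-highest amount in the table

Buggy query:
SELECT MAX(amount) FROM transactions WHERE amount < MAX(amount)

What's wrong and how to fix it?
Bug: The inner MAX is an aggregate inside WHERE, which is not allowed

Fix: Compute the overall MAX in a subquery, then take MAX of rows below it

Corrected query:
SELECT MAX(amount) FROM transactions WHERE amount < (SELECT MAX(amount) FROM transactions)

Result:
MAX(amount)
-----------
2799.81    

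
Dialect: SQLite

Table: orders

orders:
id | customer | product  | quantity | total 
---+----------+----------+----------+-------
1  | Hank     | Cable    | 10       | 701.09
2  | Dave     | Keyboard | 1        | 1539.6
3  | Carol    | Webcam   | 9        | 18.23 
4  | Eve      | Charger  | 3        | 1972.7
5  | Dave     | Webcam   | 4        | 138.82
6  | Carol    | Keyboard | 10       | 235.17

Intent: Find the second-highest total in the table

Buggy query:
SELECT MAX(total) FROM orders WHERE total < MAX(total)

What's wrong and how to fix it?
Bug: MAX(total) on the right of the comparison is an aggregate-in-WHERE error

Fix: Put the inner MAX in a scalar subquery

Corrected query:
SELECT MAX(total) FROM orders WHERE total < (SELECT MAX(total) FROM orders)

Result:
MAX(total)
----------
1539.6    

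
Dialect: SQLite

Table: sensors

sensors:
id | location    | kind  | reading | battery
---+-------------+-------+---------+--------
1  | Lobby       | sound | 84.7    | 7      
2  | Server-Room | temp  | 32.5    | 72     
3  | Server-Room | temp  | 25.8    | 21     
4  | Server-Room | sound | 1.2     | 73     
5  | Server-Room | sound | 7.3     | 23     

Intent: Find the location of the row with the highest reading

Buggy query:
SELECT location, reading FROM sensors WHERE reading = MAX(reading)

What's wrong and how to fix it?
Bug: WHERE is evaluated per row; an aggregate over the whole table isn't defined there

Fix: Use a subquery: WHERE reading = (SELECT MAX(reading) FROM sensors)

Corrected query:
SELECT location, reading FROM sensors WHERE reading = (SELECT MAX(reading) FROM sensors)

Result:
location | reading
---------+--------
Lobby    | 84.7   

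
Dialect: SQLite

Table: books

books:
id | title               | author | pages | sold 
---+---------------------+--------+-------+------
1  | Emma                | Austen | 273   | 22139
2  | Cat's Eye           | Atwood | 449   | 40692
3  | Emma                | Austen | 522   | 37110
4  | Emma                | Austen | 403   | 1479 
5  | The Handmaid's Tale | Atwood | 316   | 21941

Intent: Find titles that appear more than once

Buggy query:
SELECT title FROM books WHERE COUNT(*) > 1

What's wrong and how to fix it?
Bug: COUNT(*) is an aggregate and cannot be used in WHERE

Fix: Group first, then use HAVING for the count condition

Corrected query:
SELECT title FROM books GROUP BY title HAVING COUNT(*) > 1

Result:
title
-----
Emma 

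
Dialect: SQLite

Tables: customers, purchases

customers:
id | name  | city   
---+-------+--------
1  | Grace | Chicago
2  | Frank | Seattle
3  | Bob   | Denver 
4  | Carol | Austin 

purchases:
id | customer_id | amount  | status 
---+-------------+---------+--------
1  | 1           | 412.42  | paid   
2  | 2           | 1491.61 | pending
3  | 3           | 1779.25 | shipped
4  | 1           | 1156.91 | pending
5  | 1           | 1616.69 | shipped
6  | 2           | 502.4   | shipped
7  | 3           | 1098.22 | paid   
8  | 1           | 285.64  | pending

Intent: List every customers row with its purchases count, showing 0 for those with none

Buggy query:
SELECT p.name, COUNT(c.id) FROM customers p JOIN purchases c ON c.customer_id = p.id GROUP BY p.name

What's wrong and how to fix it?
Bug: An inner join excludes parents with zero children

Fix: Switch to LEFT JOIN to retain unmatched parent rows

Corrected query:
SELECT p.name, COUNT(c.id) FROM customers p LEFT JOIN purchases c ON c.customer_id = p.id GROUP BY p.name

Result:
name  | COUNT(c.id)
------+------------
Bob   | 2          
Carol | 0          
Frank | 2          
Grace | 4          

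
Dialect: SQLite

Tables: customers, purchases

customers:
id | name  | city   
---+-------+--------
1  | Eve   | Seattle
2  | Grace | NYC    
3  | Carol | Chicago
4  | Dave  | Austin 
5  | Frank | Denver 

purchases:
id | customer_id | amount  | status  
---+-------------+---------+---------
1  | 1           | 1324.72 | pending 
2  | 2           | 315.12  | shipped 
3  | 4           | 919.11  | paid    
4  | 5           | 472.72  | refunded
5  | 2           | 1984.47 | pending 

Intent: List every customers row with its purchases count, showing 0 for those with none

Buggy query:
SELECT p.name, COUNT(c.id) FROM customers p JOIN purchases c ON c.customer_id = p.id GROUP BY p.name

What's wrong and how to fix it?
Bug: An inner join excludes parents with zero children

Fix: Switch to LEFT JOIN to retain unmatched parent rows

Corrected query:
SELECT p.name, COUNT(c.id) FROM customers p LEFT JOIN purchases c ON c.customer_id = p.id GROUP BY p.name

Result:
name  | COUNT(c.id)
------+------------
Carol | 0          
Dave  | 1          
Eve   | 1          
Frank | 1          
Grace | 2          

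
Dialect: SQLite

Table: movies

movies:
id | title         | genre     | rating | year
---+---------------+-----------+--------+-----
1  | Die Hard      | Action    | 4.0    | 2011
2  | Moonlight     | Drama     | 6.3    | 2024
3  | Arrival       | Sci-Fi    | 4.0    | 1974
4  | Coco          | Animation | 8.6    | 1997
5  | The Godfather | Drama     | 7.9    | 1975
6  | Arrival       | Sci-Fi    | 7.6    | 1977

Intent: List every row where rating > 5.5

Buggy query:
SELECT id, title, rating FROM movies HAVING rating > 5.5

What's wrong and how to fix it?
Bug: This is a non-aggregate query (no GROUP BY, no aggregates), so in SQLite the HAVING clause is invalid here; a row-level condition belongs in WHERE

Fix: Replace HAVING with WHERE since the condition applies to individual rows

Corrected query:
SELECT id, title, rating FROM movies WHERE rating > 5.5

Result:
id | title         | rating
---+---------------+-------
2  | Moonlight     | 6.3   
4  | Coco          | 8.6   
5  | The Godfather | 7.9   
6  | Arrival       | 7.6   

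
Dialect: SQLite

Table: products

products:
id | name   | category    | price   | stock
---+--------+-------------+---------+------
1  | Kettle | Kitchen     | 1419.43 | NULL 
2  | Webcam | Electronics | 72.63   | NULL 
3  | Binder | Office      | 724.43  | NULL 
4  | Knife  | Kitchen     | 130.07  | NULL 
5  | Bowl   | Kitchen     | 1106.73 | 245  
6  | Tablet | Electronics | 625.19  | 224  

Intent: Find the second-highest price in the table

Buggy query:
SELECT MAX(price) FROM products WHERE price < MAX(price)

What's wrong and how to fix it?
Bug: The inner MAX is an aggregate inside WHERE, which is not allowed

Fix: Put the inner MAX in a scalar subquery

Corrected query:
SELECT MAX(price) FROM products WHERE price < (SELECT MAX(price) FROM products)

Result:
MAX(price)
----------
1106.73   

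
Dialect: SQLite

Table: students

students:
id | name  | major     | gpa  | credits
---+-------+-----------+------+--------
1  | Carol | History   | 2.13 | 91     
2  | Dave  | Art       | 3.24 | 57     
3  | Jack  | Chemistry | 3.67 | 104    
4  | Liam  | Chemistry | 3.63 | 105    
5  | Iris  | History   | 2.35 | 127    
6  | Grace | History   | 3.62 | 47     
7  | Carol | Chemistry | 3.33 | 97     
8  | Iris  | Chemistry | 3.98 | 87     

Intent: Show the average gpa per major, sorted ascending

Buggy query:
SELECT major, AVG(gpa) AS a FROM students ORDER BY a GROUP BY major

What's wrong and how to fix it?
Bug: GROUP BY must precede ORDER BY

Fix: Move ORDER BY to the end, after GROUP BY

Corrected query:
SELECT major, AVG(gpa) AS a FROM students GROUP BY major ORDER BY a

Result:
major     | a     
----------+-------
History   | 2.7   
Art       | 3.24  
Chemistry | 3.6525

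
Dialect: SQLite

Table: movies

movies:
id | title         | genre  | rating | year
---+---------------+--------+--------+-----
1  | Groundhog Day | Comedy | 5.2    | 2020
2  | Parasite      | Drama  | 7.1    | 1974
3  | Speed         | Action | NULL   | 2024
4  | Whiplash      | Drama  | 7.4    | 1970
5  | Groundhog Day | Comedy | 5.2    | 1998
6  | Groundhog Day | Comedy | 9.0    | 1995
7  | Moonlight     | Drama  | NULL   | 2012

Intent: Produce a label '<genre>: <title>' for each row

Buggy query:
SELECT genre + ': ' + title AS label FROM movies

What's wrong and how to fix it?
Bug: SQLite uses || for string concatenation; + coerces text to numbers (yielding 0)

Fix: Replace + with || to concatenate text

Corrected query:
SELECT genre || ': ' || title AS label FROM movies

Result:
label                
---------------------
Comedy: Groundhog Day
Drama: Parasite      
Action: Speed        
Drama: Whiplash      
Comedy: Groundhog Day
Comedy: Groundhog Day
Drama: Moonlight     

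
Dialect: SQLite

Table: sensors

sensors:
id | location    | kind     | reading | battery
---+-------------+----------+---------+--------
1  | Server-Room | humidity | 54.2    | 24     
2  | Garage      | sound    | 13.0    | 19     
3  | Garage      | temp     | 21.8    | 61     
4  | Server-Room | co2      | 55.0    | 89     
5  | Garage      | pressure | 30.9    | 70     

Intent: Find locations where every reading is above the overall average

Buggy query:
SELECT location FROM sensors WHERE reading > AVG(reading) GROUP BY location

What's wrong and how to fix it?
Bug: WHERE evaluates per row before aggregation, so AVG() is unavailable

Fix: Use a subquery for AVG and a HAVING MIN(...) filter so the condition holds for every row in the group

Corrected query:
SELECT location FROM sensors GROUP BY location HAVING MIN(reading) > (SELECT AVG(reading) FROM sensors)

Result:
location   
-----------
Server-Room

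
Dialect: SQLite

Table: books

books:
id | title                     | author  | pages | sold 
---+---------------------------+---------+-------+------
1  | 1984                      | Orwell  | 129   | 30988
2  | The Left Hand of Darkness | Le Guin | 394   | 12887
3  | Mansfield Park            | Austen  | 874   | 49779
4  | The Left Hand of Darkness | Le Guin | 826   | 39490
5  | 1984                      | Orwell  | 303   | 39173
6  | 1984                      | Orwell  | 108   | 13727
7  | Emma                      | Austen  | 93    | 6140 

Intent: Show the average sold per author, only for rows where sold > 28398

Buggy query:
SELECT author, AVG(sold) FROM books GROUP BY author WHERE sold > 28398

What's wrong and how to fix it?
Bug: WHERE cannot follow GROUP BY

Fix: Place WHERE between FROM and GROUP BY

Corrected query:
SELECT author, AVG(sold) FROM books WHERE sold > 28398 GROUP BY author

Result:
author  | AVG(sold)
--------+----------
Austen  | 49779    
Le Guin | 39490    
Orwell  | 35080.5  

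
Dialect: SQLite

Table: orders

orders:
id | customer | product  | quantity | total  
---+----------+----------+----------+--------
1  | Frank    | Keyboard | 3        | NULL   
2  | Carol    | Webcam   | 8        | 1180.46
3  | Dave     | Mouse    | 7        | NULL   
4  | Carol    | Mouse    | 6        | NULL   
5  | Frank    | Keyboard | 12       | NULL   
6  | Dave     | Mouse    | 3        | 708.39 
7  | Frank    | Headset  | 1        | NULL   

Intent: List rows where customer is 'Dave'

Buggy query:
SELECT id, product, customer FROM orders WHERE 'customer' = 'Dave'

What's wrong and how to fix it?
Bug: 'customer' in single quotes is a string literal, not the column; the comparison is literal-vs-literal and never true

Fix: Reference the column as customer without single quotes

Corrected query:
SELECT id, product, customer FROM orders WHERE customer = 'Dave'

Result:
id | product | customer
---+---------+---------
3  | Mouse   | Dave    
6  | Mouse   | Dave    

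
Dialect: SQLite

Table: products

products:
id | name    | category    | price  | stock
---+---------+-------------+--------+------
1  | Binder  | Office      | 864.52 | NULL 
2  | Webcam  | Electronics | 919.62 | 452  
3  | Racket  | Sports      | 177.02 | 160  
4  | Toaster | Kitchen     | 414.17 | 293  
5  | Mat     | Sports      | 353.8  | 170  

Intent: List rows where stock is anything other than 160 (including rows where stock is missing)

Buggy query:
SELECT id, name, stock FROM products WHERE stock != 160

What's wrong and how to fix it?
Bug: 'stock != 160' is unknown when stock is NULL, so NULL rows are silently excluded

Fix: Add an explicit OR stock IS NULL to include the missing-value rows

Corrected query:
SELECT id, name, stock FROM products WHERE stock != 160 OR stock IS NULL

Result:
id | name    | stock
---+---------+------
1  | Binder  | NULL 
2  | Webcam  | 452  
4  | Toaster | 293  
5  | Mat     | 170  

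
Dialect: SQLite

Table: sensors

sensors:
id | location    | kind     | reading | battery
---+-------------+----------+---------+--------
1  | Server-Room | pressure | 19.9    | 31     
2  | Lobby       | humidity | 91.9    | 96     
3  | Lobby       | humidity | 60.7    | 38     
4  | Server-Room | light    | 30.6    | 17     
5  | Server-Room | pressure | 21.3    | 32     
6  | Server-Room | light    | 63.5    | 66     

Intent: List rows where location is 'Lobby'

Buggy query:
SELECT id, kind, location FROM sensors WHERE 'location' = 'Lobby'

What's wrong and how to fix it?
Bug: Single quotes denote string literals in SQL; the column name is being compared as a constant string

Fix: Reference the column as location without single quotes

Corrected query:
SELECT id, kind, location FROM sensors WHERE location = 'Lobby'

Result:
id | kind     | location
---+----------+---------
2  | humidity | Lobby   
3  | humidity | Lobby   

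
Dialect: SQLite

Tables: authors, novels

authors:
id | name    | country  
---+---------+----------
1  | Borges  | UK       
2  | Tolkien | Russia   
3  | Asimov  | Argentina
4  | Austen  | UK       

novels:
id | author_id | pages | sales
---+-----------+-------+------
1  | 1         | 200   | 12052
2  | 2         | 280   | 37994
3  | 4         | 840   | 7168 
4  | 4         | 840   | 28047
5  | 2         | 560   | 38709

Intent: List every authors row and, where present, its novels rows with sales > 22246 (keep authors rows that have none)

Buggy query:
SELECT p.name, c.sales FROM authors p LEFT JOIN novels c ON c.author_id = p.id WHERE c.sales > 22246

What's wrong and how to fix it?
Bug: A WHERE condition on the right-hand table after LEFT JOIN drops unmatched parents

Fix: Move the right-table condition into the ON clause so unmatched parents are kept

Corrected query:
SELECT p.name, c.sales FROM authors p LEFT JOIN novels c ON c.author_id = p.id AND c.sales > 22246

Result:
name    | sales
--------+------
Borges  | NULL 
Tolkien | 37994
Tolkien | 38709
Asimov  | NULL 
Austen  | 28047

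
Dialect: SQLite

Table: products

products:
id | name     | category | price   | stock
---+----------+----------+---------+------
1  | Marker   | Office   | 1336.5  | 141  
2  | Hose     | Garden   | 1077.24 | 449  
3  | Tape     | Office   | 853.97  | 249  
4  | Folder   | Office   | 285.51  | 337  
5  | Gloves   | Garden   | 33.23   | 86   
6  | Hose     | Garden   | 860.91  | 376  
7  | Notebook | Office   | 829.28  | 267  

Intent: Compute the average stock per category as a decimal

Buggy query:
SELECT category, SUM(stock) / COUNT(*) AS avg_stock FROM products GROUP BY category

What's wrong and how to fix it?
Bug: Both operands are integers, so '/' performs integer division and truncates

Fix: Cast one side to REAL so the division keeps the fractional part

Corrected query:
SELECT category, SUM(stock) * 1.0 / COUNT(*) AS avg_stock FROM products GROUP BY category

Result:
category | avg_stock 
---------+-----------
Garden   | 303.666667
Office   | 248.5     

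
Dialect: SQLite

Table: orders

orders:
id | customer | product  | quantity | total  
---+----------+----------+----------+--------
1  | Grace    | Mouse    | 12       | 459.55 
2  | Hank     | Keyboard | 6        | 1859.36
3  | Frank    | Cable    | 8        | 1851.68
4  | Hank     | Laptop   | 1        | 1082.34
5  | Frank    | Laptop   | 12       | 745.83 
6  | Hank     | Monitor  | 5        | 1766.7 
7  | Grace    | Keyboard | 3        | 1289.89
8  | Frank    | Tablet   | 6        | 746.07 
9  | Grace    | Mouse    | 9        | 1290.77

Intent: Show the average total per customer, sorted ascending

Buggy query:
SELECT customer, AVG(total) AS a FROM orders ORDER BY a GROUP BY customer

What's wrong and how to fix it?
Bug: GROUP BY must precede ORDER BY

Fix: Move ORDER BY to the end, after GROUP BY

Corrected query:
SELECT customer, AVG(total) AS a FROM orders GROUP BY customer ORDER BY a

Result:
customer | a          
---------+------------
Grace    | 1013.403333
Frank    | 1114.526667
Hank     | 1569.466667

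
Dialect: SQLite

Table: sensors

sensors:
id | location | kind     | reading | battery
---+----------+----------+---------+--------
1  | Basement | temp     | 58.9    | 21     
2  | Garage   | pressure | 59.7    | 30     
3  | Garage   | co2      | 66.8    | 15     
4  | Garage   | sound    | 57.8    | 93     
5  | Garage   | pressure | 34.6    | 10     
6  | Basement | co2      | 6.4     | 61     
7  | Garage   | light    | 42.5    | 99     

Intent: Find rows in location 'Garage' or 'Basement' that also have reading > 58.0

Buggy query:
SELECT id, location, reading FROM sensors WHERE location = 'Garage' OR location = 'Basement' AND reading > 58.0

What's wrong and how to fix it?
Bug: Without parentheses, AND is evaluated before OR, so the reading filter only applies to the 'Basement' branch

Fix: Group the OR with parentheses (or use IN), then AND the threshold

Corrected query:
SELECT id, location, reading FROM sensors WHERE (location = 'Garage' OR location = 'Basement') AND reading > 58.0

Result:
id | location | reading
---+----------+--------
1  | Basement | 58.9   
2  | Garage   | 59.7   
3  | Garage   | 66.8   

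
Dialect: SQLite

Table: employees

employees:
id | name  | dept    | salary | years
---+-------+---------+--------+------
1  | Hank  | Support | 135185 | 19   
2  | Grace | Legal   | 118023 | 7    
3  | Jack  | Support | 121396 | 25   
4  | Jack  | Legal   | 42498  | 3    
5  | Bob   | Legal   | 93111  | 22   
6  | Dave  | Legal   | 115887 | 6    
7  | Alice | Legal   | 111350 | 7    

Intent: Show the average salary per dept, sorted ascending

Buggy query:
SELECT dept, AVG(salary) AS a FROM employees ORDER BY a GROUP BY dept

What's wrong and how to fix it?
Bug: GROUP BY must precede ORDER BY

Fix: Reorder: SELECT … FROM … GROUP BY … ORDER BY …

Corrected query:
SELECT dept, AVG(salary) AS a FROM employees GROUP BY dept ORDER BY a

Result:
dept    | a       
--------+---------
Legal   | 96173.8 
Support | 128290.5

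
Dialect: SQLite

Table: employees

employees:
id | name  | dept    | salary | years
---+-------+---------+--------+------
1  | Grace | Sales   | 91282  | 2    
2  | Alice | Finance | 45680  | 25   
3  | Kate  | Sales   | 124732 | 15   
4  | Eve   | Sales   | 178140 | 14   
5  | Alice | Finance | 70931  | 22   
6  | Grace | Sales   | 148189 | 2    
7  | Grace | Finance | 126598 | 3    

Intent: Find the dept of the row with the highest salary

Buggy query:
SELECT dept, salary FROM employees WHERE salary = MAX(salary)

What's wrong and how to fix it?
Bug: MAX(salary) is an aggregate and cannot be used directly in WHERE

Fix: Use a subquery: WHERE salary = (SELECT MAX(salary) FROM employees)

Corrected query:
SELECT dept, salary FROM employees WHERE salary = (SELECT MAX(salary) FROM employees)

Result:
dept  | salary
------+-------
Sales | 178140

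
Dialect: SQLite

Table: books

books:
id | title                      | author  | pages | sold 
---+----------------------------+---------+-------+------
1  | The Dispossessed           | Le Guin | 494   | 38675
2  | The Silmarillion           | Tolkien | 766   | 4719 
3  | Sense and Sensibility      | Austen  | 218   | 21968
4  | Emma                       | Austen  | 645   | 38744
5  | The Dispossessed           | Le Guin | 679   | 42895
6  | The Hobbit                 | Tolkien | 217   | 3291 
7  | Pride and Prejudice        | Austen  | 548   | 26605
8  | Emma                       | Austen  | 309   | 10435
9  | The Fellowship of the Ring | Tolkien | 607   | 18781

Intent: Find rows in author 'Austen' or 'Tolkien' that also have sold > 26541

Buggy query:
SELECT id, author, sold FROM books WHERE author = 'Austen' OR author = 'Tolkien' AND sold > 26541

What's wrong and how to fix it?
Bug: Without parentheses, AND is evaluated before OR, so the sold filter only applies to the 'Tolkien' branch

Fix: Add parentheses around the OR so the AND applies to both alternatives

Corrected query:
SELECT id, author, sold FROM books WHERE (author = 'Austen' OR author = 'Tolkien') AND sold > 26541

Result:
id | author | sold 
---+--------+------
4  | Austen | 38744
7  | Austen | 26605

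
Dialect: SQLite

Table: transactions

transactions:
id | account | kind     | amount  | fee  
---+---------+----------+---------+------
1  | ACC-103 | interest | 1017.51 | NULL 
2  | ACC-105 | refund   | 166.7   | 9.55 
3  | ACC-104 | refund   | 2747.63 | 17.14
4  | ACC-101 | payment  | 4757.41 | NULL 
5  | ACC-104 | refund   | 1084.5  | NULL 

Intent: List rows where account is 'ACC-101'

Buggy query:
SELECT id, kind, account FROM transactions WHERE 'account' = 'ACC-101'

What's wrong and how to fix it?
Bug: 'account' in single quotes is a string literal, not the column; the comparison is literal-vs-literal and never true

Fix: Remove the quotes around the column name (or use double quotes for an identifier)

Corrected query:
SELECT id, kind, account FROM transactions WHERE account = 'ACC-101'

Result:
id | kind    | account
---+---------+--------
4  | payment | ACC-101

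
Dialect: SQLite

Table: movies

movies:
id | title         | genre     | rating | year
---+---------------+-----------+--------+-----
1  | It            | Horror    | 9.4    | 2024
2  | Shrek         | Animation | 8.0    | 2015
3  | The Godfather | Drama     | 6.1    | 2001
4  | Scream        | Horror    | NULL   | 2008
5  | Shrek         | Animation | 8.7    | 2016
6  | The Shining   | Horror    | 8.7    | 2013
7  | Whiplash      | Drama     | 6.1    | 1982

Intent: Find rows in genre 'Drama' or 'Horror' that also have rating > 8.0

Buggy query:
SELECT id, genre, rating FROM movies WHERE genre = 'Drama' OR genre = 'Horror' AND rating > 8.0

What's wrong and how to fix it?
Bug: Without parentheses, AND is evaluated before OR, so the rating filter only applies to the 'Horror' branch

Fix: Add parentheses around the OR so the AND applies to both alternatives

Corrected query:
SELECT id, genre, rating FROM movies WHERE (genre = 'Drama' OR genre = 'Horror') AND rating > 8.0

Result:
id | genre  | rating
---+--------+-------
1  | Horror | 9.4   
6  | Horror | 8.7   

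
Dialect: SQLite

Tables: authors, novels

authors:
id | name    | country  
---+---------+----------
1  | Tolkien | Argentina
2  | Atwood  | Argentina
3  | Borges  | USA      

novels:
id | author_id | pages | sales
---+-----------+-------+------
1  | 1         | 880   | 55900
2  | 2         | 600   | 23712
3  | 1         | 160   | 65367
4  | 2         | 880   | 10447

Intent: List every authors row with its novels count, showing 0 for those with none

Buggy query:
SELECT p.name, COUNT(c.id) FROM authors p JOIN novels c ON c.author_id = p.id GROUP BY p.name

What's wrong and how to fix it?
Bug: INNER JOIN drops authors rows that have no matching novels rows

Fix: Use LEFT JOIN so parents without children still appear (COUNT(c.id) gives 0)

Corrected query:
SELECT p.name, COUNT(c.id) FROM authors p LEFT JOIN novels c ON c.author_id = p.id GROUP BY p.name

Result:
name    | COUNT(c.id)
--------+------------
Atwood  | 2          
Borges  | 0          
Tolkien | 2          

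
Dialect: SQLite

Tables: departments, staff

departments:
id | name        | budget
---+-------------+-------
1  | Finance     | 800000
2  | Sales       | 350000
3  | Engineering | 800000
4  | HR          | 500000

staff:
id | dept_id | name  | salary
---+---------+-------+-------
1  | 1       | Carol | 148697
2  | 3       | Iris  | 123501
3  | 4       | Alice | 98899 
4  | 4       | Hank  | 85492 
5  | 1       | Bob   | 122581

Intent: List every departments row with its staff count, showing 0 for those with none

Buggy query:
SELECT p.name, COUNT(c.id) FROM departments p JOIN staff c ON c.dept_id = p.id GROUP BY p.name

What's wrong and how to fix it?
Bug: INNER JOIN drops departments rows that have no matching staff rows

Fix: Switch to LEFT JOIN to retain unmatched parent rows

Corrected query:
SELECT p.name, COUNT(c.id) FROM departments p LEFT JOIN staff c ON c.dept_id = p.id GROUP BY p.name

Result:
name        | COUNT(c.id)
------------+------------
Engineering | 1          
Finance     | 2          
HR          | 2          
Sales       | 0          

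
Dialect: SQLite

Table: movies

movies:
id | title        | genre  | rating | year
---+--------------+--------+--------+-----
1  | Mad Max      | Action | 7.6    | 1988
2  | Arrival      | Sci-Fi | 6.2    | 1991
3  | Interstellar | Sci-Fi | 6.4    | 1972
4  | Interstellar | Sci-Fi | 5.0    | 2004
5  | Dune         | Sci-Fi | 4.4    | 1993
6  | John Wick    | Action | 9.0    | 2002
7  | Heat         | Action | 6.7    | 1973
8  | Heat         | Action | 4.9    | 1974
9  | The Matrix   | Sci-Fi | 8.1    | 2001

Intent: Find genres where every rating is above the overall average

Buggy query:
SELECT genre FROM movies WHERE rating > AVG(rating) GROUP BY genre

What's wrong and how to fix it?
Bug: AVG() is an aggregate; it can't sit directly in WHERE

Fix: Use a subquery for AVG and a HAVING MIN(...) filter so the condition holds for every row in the group

Corrected query:
SELECT genre FROM movies GROUP BY genre HAVING MIN(rating) > (SELECT AVG(rating) FROM movies)

Result:
(no rows)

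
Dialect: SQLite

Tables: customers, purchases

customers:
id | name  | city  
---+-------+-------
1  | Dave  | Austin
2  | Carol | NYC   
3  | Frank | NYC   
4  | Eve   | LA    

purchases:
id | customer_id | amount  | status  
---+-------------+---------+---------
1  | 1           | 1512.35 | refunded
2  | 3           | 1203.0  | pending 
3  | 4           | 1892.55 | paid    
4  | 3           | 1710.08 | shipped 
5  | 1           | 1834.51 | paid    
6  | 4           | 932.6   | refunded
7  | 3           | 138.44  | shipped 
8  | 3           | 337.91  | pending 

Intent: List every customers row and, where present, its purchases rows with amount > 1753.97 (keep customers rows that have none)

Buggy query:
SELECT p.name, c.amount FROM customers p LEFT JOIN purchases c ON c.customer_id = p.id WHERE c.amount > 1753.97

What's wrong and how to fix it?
Bug: Filtering c.amount in WHERE discards the NULL rows produced by LEFT JOIN, turning it into an inner join

Fix: Put 'c.amount > 1753.97' in the JOIN's ON clause instead of WHERE

Corrected query:
SELECT p.name, c.amount FROM customers p LEFT JOIN purchases c ON c.customer_id = p.id AND c.amount > 1753.97

Result:
name  | amount 
------+--------
Dave  | 1834.51
Carol | NULL   
Frank | NULL   
Eve   | 1892.55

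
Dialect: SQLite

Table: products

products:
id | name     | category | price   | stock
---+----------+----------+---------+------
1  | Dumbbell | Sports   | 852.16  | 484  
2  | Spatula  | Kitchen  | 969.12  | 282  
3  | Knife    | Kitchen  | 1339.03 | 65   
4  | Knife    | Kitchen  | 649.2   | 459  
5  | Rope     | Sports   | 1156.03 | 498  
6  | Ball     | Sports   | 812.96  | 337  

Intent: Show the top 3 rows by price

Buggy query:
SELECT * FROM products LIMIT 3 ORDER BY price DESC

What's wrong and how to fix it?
Bug: LIMIT must come after ORDER BY

Fix: Swap the clauses: ORDER BY first, then LIMIT

Corrected query:
SELECT * FROM products ORDER BY price DESC LIMIT 3

Result:
id | name    | category | price   | stock
---+---------+----------+---------+------
3  | Knife   | Kitchen  | 1339.03 | 65   
5  | Rope    | Sports   | 1156.03 | 498  
2  | Spatula | Kitchen  | 969.12  | 282  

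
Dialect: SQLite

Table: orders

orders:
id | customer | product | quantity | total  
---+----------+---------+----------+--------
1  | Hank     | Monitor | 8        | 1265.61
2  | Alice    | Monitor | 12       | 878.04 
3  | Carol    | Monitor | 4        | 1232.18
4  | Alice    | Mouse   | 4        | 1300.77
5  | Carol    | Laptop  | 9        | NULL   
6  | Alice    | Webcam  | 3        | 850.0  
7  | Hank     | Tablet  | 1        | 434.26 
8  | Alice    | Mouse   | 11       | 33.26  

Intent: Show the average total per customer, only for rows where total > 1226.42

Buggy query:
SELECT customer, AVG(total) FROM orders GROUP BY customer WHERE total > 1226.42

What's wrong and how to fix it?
Bug: WHERE cannot follow GROUP BY

Fix: Place WHERE between FROM and GROUP BY

Corrected query:
SELECT customer, AVG(total) FROM orders WHERE total > 1226.42 GROUP BY customer

Result:
customer | AVG(total)
---------+-----------
Alice    | 1300.77   
Carol    | 1232.18   
Hank     | 1265.61   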